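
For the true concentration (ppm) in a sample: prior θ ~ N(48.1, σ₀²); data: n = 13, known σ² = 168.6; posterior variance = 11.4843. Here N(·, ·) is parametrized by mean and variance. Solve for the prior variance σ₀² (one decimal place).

σ₀² = 100.3

Posterior precision equals prior precision plus data precision: 1/σ_n² = 1/σ₀² + n/σ².
So 1/σ₀² = 1/11.4843 − 13/168.6 = 0.087075 − 0.077106 = 0.009969.
Hence σ₀² = 1/0.009969 ≈ 100.3.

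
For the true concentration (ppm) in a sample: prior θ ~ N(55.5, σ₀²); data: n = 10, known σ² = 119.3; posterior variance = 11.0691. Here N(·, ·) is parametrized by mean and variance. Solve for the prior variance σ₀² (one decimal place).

Posterior precision equals prior precision plus data precision: 1/σ_n² = 1/σ₀² + n/σ².
So 1/σ₀² = 1/11.0691 − 10/119.3 = 0.090342 − 0.083822 = 0.006520.
Hence σ₀² = 1/0.006520 ≈ 153.4.

σ₀² = 153.4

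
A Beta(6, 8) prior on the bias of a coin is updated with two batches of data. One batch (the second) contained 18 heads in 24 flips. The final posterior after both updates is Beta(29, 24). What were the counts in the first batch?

Sequential conjugate updates are equivalent to a single update on the pooled data, so total successes = posterior α − prior α and total failures = posterior β − prior β.
Total across both batches: 29−6=23 heads, 24−8=16 tails.
Subtract the second batch: 23−18=5 heads and 16−6=10 tails.

5 heads and 10 tails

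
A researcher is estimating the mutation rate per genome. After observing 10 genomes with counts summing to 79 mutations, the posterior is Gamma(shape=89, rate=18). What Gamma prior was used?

Gamma–Poisson conjugacy: posterior shape = α + Σxᵢ, posterior rate = β + n.
So α = 89 − 79 = 10 and β = 18 − 10 = 8.

Gamma(shape=10, rate=8)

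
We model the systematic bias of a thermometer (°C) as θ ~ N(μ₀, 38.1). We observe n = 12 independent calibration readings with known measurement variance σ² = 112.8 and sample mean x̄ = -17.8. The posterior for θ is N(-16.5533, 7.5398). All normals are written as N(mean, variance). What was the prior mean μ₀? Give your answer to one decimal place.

The posterior mean is a precision-weighted average: μ_n = (τ₀μ₀ + τ_data·x̄)/(τ₀+τ_data), with τ₀=1/σ₀² and τ_data=n/σ².
Here τ₀ = 1/38.1 = 0.026247 and τ_data = 12/112.8 = 0.106383, so τ_n = 0.132630.
Rearranging for μ₀: μ₀ = (μ_n·τ_n − τ_data·x̄)/τ₀ = (-16.5533·0.132630 − 0.106383·-17.8) / 0.026247 = -0.301847/0.026247 ≈ -11.5.

μ₀ = -11.5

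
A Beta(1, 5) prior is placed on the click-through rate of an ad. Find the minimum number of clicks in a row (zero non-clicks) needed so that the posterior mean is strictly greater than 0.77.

k = 16

After k clicks and 0 non-clicks the posterior is Beta(1+k, 5), with mean (1+k)/(1+5+k).
Set (1+k)/(6+k) > 0.77 and solve: k > (0.77·6 − 1)/(1 − 0.77) = 15.739.
The smallest integer exceeding 15.739 is 16, and checking k=16: (17)/(22) = 0.7727 > 0.77.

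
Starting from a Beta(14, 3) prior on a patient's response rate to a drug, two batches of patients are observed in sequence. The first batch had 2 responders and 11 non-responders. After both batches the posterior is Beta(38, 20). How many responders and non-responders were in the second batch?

Because Beta–binomial updating is additive in the counts, the combined data contributed (α_post−α_prior, β_post−β_prior) successes and failures.
Total across both batches: 38−14=24 responders, 20−3=17 non-responders.
Subtract the first batch: 24−2=22 responders and 17−11=6 non-responders.

22 responders and 6 non-responders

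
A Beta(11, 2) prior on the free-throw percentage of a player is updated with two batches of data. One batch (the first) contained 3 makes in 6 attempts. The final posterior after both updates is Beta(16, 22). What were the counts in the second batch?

2 makes and 17 misses

Sequential conjugate updates are equivalent to a single update on the pooled data, so total successes = posterior α − prior α and total failures = posterior β − prior β.
Total across both batches: 16−11=5 makes, 22−2=20 misses.
Subtract the first batch: 5−3=2 makes and 20−3=17 misses.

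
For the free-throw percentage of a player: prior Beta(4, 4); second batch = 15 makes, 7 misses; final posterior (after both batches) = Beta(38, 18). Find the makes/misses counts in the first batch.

Sequential conjugate updates are equivalent to a single update on the pooled data, so total successes = posterior α − prior α and total failures = posterior β − prior β.
Total across both batches: 38−4=34 makes, 18−4=14 misses.
Subtract the second batch: 34−15=19 makes and 14−7=7 misses.

19 makes and 7 misses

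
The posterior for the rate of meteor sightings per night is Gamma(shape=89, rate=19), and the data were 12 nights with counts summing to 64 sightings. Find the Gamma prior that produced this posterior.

A Gamma(α, β) prior (rate parametrization) on a Poisson rate with n observations summing to S gives posterior Gamma(α+S, β+n).
So α = 89 − 64 = 25 and β = 19 − 12 = 7.

Gamma(shape=25, rate=7)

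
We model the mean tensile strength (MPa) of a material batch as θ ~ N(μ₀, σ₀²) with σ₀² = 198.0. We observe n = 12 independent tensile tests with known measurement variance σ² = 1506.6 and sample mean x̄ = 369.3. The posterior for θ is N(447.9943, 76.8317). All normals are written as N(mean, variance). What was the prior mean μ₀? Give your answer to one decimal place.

The posterior mean is a precision-weighted average: μ_n = (τ₀μ₀ + τ_data·x̄)/(τ₀+τ_data), with τ₀=1/σ₀² and τ_data=n/σ².
Here τ₀ = 1/198.0 = 0.005051 and τ_data = 12/1506.6 = 0.007965, so τ_n = 0.013016.
Rearranging for μ₀: μ₀ = (μ_n·τ_n − τ_data·x̄)/τ₀ = (447.9943·0.013016 − 0.007965·369.3) / 0.005051 = 2.889619/0.005051 ≈ 572.1.

μ₀ = 572.1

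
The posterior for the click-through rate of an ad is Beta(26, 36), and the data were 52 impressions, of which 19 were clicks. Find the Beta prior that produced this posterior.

Beta(7, 3)

Beta is conjugate to the binomial likelihood: posterior = Beta(α+s, β+f).
So α = 26 − 19 = 7 and β = 36 − 33 = 3.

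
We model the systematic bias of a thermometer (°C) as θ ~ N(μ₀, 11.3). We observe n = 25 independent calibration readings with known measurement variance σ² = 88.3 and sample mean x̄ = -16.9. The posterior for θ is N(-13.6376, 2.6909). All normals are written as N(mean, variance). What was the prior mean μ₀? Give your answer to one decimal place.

With known observation variance, the Normal–Normal posterior has precision τ_n = τ₀ + n/σ² and mean μ_n = (τ₀μ₀ + (n/σ²)x̄)/τ_n.
Here τ₀ = 1/11.3 = 0.088496 and τ_data = 25/88.3 = 0.283126, so τ_n = 0.371622.
Rearranging for μ₀: μ₀ = (μ_n·τ_n − τ_data·x̄)/τ₀ = (-13.6376·0.371622 − 0.283126·-16.9) / 0.088496 = -0.283203/0.088496 ≈ -3.2.

μ₀ = -3.2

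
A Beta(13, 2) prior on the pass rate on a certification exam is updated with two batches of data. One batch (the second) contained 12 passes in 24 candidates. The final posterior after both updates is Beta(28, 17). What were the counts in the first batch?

3 passes and 3 failures

Sequential conjugate updates are equivalent to a single update on the pooled data, so total successes = posterior α − prior α and total failures = posterior β − prior β.
Total across both batches: 28−13=15 passes, 17−2=15 failures.
Subtract the second batch: 15−12=3 passes and 15−12=3 failures.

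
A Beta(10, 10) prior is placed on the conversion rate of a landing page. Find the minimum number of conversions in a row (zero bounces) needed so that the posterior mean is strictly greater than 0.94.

After k conversions and 0 bounces the posterior is Beta(10+k, 10), with mean (10+k)/(10+10+k).
Set (10+k)/(20+k) > 0.94 and solve: k > (0.94·20 − 10)/(1 − 0.94) = 146.667.
The smallest integer exceeding 146.667 is 147, and checking k=147: (157)/(167) = 0.9401 > 0.94.

k = 147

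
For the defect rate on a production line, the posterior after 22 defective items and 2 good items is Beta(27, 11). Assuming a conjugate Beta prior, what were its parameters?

Under Beta–binomial conjugacy the posterior parameters are (α+s, β+f).
Subtract the data counts: 27−22=5, 11−2=9.

Beta(5, 9)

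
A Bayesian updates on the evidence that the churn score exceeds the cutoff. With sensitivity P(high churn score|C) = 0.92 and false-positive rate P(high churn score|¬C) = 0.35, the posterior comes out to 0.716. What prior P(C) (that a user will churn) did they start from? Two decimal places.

P(C) = 0.49

Bayes' rule in odds form gives O(C|E) = O(C)·[P(E|C)/P(E|¬C)], hence O(C) = O(C|E)/LR.
Posterior odds = 0.716/(1−0.716) = 2.5211. LR = 0.92/0.35 = 2.6286.
Prior odds = 2.5211/2.6286 = 0.9591, so P(C) = 0.9591/(1+0.9591) ≈ 0.49.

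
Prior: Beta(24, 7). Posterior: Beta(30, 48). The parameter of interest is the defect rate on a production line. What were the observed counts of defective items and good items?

A Beta(α, β) prior with s successes and f failures in binomial data gives a Beta(α+s, β+f) posterior.
So s = 30 − 24 = 6 and f = 48 − 7 = 41.

6 defective items and 41 good items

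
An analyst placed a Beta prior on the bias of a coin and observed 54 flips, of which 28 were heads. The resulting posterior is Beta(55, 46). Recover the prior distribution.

Beta(27, 20)

Beta is conjugate to the binomial likelihood: posterior = Beta(α+s, β+f).
So α = 55 − 28 = 27 and β = 46 − 26 = 20.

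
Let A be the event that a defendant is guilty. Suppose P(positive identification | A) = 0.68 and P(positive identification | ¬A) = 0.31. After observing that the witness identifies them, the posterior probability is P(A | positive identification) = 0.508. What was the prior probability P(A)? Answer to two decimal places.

P(A) = 0.32

Bayes' rule in odds form gives O(A|E) = O(A)·[P(E|A)/P(E|¬A)], hence O(A) = O(A|E)/LR.
Posterior odds = 0.508/(1−0.508) = 1.0325. LR = 0.68/0.31 = 2.1935.
Prior odds = 1.0325/2.1935 = 0.4707, so P(A) = 0.4707/(1+0.4707) ≈ 0.32.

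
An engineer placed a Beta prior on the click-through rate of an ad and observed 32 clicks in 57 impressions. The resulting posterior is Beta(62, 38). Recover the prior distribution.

Beta is conjugate to the binomial likelihood: posterior = Beta(α+s, β+f).
Subtract the data counts: 62−32=30, 38−25=13.

Beta(30, 13)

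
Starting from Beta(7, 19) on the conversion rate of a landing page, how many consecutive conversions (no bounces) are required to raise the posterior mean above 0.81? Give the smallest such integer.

After k conversions and 0 bounces the posterior is Beta(7+k, 19), with mean (7+k)/(7+19+k).
Set (7+k)/(26+k) > 0.81 and solve: k > (0.81·26 − 7)/(1 − 0.81) = 74.000.
The smallest integer exceeding 74.000 is 75, and checking k=75: (82)/(101) = 0.8119 > 0.81.

k = 75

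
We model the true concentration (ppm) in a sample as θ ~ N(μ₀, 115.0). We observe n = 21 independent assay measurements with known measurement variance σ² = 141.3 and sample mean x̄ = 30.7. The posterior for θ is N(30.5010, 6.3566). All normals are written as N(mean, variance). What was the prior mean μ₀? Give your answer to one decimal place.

μ₀ = 27.1

With known observation variance, the Normal–Normal posterior has precision τ_n = τ₀ + n/σ² and mean μ_n = (τ₀μ₀ + (n/σ²)x̄)/τ_n.
Here τ₀ = 1/115.0 = 0.008696 and τ_data = 21/141.3 = 0.148620, so τ_n = 0.157316.
Rearranging for μ₀: μ₀ = (μ_n·τ_n − τ_data·x̄)/τ₀ = (30.5010·0.157316 − 0.148620·30.7) / 0.008696 = 0.235661/0.008696 ≈ 27.1.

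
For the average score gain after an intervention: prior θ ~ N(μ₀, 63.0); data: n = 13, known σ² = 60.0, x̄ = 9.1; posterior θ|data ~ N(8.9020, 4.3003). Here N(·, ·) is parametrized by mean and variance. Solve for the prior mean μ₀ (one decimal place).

μ₀ = 6.2

With known observation variance, the Normal–Normal posterior has precision τ_n = τ₀ + n/σ² and mean μ_n = (τ₀μ₀ + (n/σ²)x̄)/τ_n.
Here τ₀ = 1/63.0 = 0.015873 and τ_data = 13/60.0 = 0.216667, so τ_n = 0.232540.
Rearranging for μ₀: μ₀ = (μ_n·τ_n − τ_data·x̄)/τ₀ = (8.9020·0.232540 − 0.216667·9.1) / 0.015873 = 0.098401/0.015873 ≈ 6.2.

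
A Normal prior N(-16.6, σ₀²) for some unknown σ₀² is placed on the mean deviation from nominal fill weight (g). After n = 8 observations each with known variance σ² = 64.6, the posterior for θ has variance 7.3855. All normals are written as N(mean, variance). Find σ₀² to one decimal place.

For the Normal–Normal model with known σ², precisions add: τ_n = τ₀ + n/σ².
So 1/σ₀² = 1/7.3855 − 8/64.6 = 0.135400 − 0.123839 = 0.011561.
Hence σ₀² = 1/0.011561 ≈ 86.5.

σ₀² = 86.5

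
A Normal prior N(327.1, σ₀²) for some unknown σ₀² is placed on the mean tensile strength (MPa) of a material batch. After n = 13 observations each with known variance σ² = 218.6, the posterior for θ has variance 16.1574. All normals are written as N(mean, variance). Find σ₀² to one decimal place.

Posterior precision equals prior precision plus data precision: 1/σ_n² = 1/σ₀² + n/σ².
So 1/σ₀² = 1/16.1574 − 13/218.6 = 0.061891 − 0.059469 = 0.002422.
Hence σ₀² = 1/0.002422 ≈ 412.9.

σ₀² = 412.9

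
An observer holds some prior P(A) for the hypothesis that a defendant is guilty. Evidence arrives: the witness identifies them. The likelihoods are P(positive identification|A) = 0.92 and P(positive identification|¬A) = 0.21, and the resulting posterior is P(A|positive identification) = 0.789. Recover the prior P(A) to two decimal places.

P(A) = 0.46

Bayes' rule in odds form gives O(A|E) = O(A)·[P(E|A)/P(E|¬A)], hence O(A) = O(A|E)/LR.
Posterior odds = 0.789/(1−0.789) = 3.7393. LR = 0.92/0.21 = 4.3810.
Prior odds = 3.7393/4.3810 = 0.8535, so P(A) = 0.8535/(1+0.8535) ≈ 0.46.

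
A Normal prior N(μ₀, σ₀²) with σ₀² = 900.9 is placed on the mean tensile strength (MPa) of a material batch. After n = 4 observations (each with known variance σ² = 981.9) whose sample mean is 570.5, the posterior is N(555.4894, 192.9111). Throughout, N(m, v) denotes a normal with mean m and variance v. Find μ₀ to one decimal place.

μ₀ = 500.4

The posterior mean is a precision-weighted average: μ_n = (τ₀μ₀ + τ_data·x̄)/(τ₀+τ_data), with τ₀=1/σ₀² and τ_data=n/σ².
Here τ₀ = 1/900.9 = 0.001110 and τ_data = 4/981.9 = 0.004074, so τ_n = 0.005184.
Rearranging for μ₀: μ₀ = (μ_n·τ_n − τ_data·x̄)/τ₀ = (555.4894·0.005184 − 0.004074·570.5) / 0.001110 = 0.555440/0.001110 ≈ 500.4.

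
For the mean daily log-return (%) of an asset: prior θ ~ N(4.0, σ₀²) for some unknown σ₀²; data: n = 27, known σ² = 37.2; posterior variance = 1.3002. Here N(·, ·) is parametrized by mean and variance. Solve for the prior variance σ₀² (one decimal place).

σ₀² = 23.1

For the Normal–Normal model with known σ², precisions add: τ_n = τ₀ + n/σ².
So 1/σ₀² = 1/1.3002 − 27/37.2 = 0.769112 − 0.725806 = 0.043306.
Hence σ₀² = 1/0.043306 ≈ 23.1.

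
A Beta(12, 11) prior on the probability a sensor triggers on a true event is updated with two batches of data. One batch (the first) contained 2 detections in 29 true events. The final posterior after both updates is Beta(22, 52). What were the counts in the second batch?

8 detections and 14 misses

Because Beta–binomial updating is additive in the counts, the combined data contributed (α_post−α_prior, β_post−β_prior) successes and failures.
Total across both batches: 22−12=10 detections, 52−11=41 misses.
Subtract the first batch: 10−2=8 detections and 41−27=14 misses.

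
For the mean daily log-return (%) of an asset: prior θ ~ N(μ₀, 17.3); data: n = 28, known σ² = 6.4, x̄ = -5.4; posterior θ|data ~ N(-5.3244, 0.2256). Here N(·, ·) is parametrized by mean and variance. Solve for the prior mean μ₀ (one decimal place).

With known observation variance, the Normal–Normal posterior has precision τ_n = τ₀ + n/σ² and mean μ_n = (τ₀μ₀ + (n/σ²)x̄)/τ_n.
Here τ₀ = 1/17.3 = 0.057803 and τ_data = 28/6.4 = 4.375000, so τ_n = 4.432803.
Rearranging for μ₀: μ₀ = (μ_n·τ_n − τ_data·x̄)/τ₀ = (-5.3244·4.432803 − 4.375000·-5.4) / 0.057803 = 0.022984/0.057803 ≈ 0.4.

μ₀ = 0.4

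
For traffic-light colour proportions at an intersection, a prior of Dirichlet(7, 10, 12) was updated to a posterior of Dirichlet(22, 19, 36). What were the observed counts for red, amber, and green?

counts (15, 9, 24)

For a Dirichlet(α) prior with multinomial counts c, the posterior is Dirichlet(α + c) componentwise.
Counts are posterior − prior componentwise: 22−7=15, 19−10=9, 36−12=24.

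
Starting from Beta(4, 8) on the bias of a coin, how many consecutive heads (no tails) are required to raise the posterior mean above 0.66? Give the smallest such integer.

After k heads and 0 tails the posterior is Beta(4+k, 8), with mean (4+k)/(4+8+k).
Set (4+k)/(12+k) > 0.66 and solve: k > (0.66·12 − 4)/(1 − 0.66) = 11.529.
The smallest integer exceeding 11.529 is 12, and checking k=12: (16)/(24) = 0.6667 > 0.66.

k = 12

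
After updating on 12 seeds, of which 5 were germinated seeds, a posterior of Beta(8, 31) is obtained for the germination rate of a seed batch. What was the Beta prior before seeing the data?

Beta(3, 24)

A Beta(a, b) prior with s successes and f failures in binomial data gives a Beta(a+s, b+f) posterior.
Subtract the data counts: 8−5=3, 31−7=24.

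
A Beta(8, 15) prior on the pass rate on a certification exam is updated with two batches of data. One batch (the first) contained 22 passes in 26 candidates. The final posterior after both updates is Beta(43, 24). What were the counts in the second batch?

13 passes and 5 failures

Because Beta–binomial updating is additive in the counts, the combined data contributed (α_post−α_prior, β_post−β_prior) successes and failures.
Total across both batches: 43−8=35 passes, 24−15=9 failures.
Subtract the first batch: 35−22=13 passes and 9−4=5 failures.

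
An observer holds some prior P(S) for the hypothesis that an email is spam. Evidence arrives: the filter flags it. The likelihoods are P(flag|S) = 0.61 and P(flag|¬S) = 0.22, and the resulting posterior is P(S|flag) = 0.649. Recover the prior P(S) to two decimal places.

In odds form, posterior odds = prior odds × likelihood ratio, so prior odds = posterior odds ÷ LR.
Posterior odds = 0.649/(1−0.649) = 1.8490. LR = 0.61/0.22 = 2.7727.
Prior odds = 1.8490/2.7727 = 0.6669, so P(S) = 0.6669/(1+0.6669) ≈ 0.40.

P(S) = 0.40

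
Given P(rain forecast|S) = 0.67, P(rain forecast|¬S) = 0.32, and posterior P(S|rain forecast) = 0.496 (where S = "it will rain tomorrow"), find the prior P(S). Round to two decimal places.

P(S) = 0.32

In odds form, posterior odds = prior odds × likelihood ratio, so prior odds = posterior odds ÷ LR.
Posterior odds = 0.496/(1−0.496) = 0.9841. LR = 0.67/0.32 = 2.0938.
Prior odds = 0.9841/2.0938 = 0.4700, so P(S) = 0.4700/(1+0.4700) ≈ 0.32.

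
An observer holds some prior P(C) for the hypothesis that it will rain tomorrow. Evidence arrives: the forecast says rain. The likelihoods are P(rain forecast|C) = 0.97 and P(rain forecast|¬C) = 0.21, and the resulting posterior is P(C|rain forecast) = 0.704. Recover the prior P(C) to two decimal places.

Bayes' rule in odds form gives O(C|E) = O(C)·[P(E|C)/P(E|¬C)], hence O(C) = O(C|E)/LR.
Posterior odds = 0.704/(1−0.704) = 2.3784. LR = 0.97/0.21 = 4.6190.
Prior odds = 2.3784/4.6190 = 0.5149, so P(C) = 0.5149/(1+0.5149) ≈ 0.34.

P(C) = 0.34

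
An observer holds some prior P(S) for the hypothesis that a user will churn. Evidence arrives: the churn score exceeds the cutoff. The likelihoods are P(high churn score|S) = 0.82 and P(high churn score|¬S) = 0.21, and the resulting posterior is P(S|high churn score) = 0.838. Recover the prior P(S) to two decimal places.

In odds form, posterior odds = prior odds × likelihood ratio, so prior odds = posterior odds ÷ LR.
Posterior odds = 0.838/(1−0.838) = 5.1728. LR = 0.82/0.21 = 3.9048.
Prior odds = 5.1728/3.9048 = 1.3247, so P(S) = 1.3247/(1+1.3247) ≈ 0.57.

P(S) = 0.57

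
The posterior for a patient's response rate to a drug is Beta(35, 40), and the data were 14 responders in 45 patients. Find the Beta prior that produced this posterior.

Beta is conjugate to the binomial likelihood: posterior = Beta(α+s, β+f).
Subtract the data counts: 35−14=21, 40−31=9.

Beta(21, 9)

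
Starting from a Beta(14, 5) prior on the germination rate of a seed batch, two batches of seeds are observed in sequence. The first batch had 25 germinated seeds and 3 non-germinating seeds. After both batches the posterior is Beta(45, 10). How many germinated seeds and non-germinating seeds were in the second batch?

6 germinated seeds and 2 non-germinating seeds

Sequential conjugate updates are equivalent to a single update on the pooled data, so total successes = posterior α − prior α and total failures = posterior β − prior β.
Total across both batches: 45−14=31 germinated seeds, 10−5=5 non-germinating seeds.
Subtract the first batch: 31−25=6 germinated seeds and 5−3=2 non-germinating seeds.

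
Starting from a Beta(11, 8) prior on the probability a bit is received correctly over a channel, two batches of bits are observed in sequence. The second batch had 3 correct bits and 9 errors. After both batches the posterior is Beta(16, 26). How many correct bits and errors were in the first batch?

Sequential conjugate updates are equivalent to a single update on the pooled data, so total successes = posterior α − prior α and total failures = posterior β − prior β.
Total across both batches: 16−11=5 correct bits, 26−8=18 errors.
Subtract the second batch: 5−3=2 correct bits and 18−9=9 errors.

2 correct bits and 9 errors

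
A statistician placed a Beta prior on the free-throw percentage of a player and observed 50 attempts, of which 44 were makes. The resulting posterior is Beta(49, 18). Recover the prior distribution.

Beta(5, 12)

A Beta(a, b) prior with s successes and f failures in binomial data gives a Beta(a+s, b+f) posterior.
So a = 49 − 44 = 5 and b = 18 − 6 = 12.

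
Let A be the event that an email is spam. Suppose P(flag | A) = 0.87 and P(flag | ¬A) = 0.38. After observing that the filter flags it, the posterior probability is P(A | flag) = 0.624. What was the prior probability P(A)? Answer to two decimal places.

P(A) = 0.42

In odds form, posterior odds = prior odds × likelihood ratio, so prior odds = posterior odds ÷ LR.
Posterior odds = 0.624/(1−0.624) = 1.6596. LR = 0.87/0.38 = 2.2895.
Prior odds = 1.6596/2.2895 = 0.7249, so P(A) = 0.7249/(1+0.7249) ≈ 0.42.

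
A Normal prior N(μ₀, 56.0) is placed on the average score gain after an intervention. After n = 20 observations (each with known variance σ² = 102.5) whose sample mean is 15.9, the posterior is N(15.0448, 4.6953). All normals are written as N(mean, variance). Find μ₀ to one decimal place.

With known observation variance, the Normal–Normal posterior has precision τ_n = τ₀ + n/σ² and mean μ_n = (τ₀μ₀ + (n/σ²)x̄)/τ_n.
Here τ₀ = 1/56.0 = 0.017857 and τ_data = 20/102.5 = 0.195122, so τ_n = 0.212979.
Rearranging for μ₀: μ₀ = (μ_n·τ_n − τ_data·x̄)/τ₀ = (15.0448·0.212979 − 0.195122·15.9) / 0.017857 = 0.101787/0.017857 ≈ 5.7.

μ₀ = 5.7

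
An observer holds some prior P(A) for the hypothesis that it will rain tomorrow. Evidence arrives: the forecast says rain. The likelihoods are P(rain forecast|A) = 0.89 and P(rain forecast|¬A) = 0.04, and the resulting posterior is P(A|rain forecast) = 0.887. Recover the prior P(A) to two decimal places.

P(A) = 0.26

Bayes' rule in odds form gives O(A|E) = O(A)·[P(E|A)/P(E|¬A)], hence O(A) = O(A|E)/LR.
Posterior odds = 0.887/(1−0.887) = 7.8496. LR = 0.89/0.04 = 22.2500.
Prior odds = 7.8496/22.2500 = 0.3528, so P(A) = 0.3528/(1+0.3528) ≈ 0.26.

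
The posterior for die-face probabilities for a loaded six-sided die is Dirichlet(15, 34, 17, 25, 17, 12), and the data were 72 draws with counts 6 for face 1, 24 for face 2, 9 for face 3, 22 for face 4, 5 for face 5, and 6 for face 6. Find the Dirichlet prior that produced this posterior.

Dirichlet(9, 10, 8, 3, 12, 6)

For a Dirichlet(α) prior with multinomial counts c, the posterior is Dirichlet(α + c) componentwise.
Subtract each count from the matching posterior parameter: 15−6=9, 34−24=10, 17−9=8, 25−22=3, 17−5=12, 12−6=6.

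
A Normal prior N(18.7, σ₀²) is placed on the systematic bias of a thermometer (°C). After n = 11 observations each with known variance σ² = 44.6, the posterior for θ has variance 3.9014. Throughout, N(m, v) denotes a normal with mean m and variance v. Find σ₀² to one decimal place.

σ₀² = 103.3

Posterior precision equals prior precision plus data precision: 1/σ_n² = 1/σ₀² + n/σ².
So 1/σ₀² = 1/3.9014 − 11/44.6 = 0.256318 − 0.246637 = 0.009681.
Hence σ₀² = 1/0.009681 ≈ 103.3.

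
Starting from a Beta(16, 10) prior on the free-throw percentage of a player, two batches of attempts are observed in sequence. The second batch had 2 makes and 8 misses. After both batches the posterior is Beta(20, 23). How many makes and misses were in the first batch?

2 makes and 5 misses

Because Beta–binomial updating is additive in the counts, the combined data contributed (α_post−α_prior, β_post−β_prior) successes and failures.
Total across both batches: 20−16=4 makes, 23−10=13 misses.
Subtract the second batch: 4−2=2 makes and 13−8=5 misses.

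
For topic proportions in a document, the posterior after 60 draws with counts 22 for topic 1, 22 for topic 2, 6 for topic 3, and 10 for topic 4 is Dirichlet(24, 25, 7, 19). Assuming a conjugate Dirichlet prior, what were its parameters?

For a Dirichlet(α) prior with multinomial counts c, the posterior is Dirichlet(α + c) componentwise.
Subtract each count from the matching posterior parameter: 24−22=2, 25−22=3, 7−6=1, 19−10=9.

Dirichlet(2, 3, 1, 9)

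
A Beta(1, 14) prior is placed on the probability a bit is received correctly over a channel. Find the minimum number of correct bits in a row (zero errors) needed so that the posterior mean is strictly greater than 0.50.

After k correct bits and 0 errors the posterior is Beta(1+k, 14), with mean (1+k)/(1+14+k).
Set (1+k)/(15+k) > 0.50 and solve: k > (0.50·15 − 1)/(1 − 0.50) = 13.000.
The smallest integer exceeding 13.000 is 14, and checking k=14: (15)/(29) = 0.5172 > 0.50.

k = 14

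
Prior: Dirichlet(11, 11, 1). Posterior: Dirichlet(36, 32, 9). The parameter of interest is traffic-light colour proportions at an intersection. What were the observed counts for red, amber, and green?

counts (25, 21, 8)

For a Dirichlet(α) prior with multinomial counts c, the posterior is Dirichlet(α + c) componentwise.
Counts are posterior − prior componentwise: 36−11=25, 32−11=21, 9−1=8.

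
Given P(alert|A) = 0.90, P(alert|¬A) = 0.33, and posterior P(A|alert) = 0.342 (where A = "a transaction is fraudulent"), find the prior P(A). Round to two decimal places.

P(A) = 0.16

Bayes' rule in odds form gives O(A|E) = O(A)·[P(E|A)/P(E|¬A)], hence O(A) = O(A|E)/LR.
Posterior odds = 0.342/(1−0.342) = 0.5198. LR = 0.90/0.33 = 2.7273.
Prior odds = 0.5198/2.7273 = 0.1906, so P(A) = 0.1906/(1+0.1906) ≈ 0.16.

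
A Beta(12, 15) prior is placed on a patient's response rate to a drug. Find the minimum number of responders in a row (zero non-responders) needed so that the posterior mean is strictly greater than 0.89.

k = 110

After k responders and 0 non-responders the posterior is Beta(12+k, 15), with mean (12+k)/(12+15+k).
Set (12+k)/(27+k) > 0.89 and solve: k > (0.89·27 − 12)/(1 − 0.89) = 109.364.
The smallest integer exceeding 109.364 is 110, and checking k=110: (122)/(137) = 0.8905 > 0.89.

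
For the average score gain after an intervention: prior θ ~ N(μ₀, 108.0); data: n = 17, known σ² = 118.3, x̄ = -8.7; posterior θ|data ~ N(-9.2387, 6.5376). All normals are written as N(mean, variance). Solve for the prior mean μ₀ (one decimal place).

μ₀ = -17.6

With known observation variance, the Normal–Normal posterior has precision τ_n = τ₀ + n/σ² and mean μ_n = (τ₀μ₀ + (n/σ²)x̄)/τ_n.
Here τ₀ = 1/108.0 = 0.009259 and τ_data = 17/118.3 = 0.143702, so τ_n = 0.152961.
Rearranging for μ₀: μ₀ = (μ_n·τ_n − τ_data·x̄)/τ₀ = (-9.2387·0.152961 − 0.143702·-8.7) / 0.009259 = -0.162953/0.009259 ≈ -17.6.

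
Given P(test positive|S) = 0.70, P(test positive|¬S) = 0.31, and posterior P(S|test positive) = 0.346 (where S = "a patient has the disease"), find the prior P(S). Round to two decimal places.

Bayes' rule in odds form gives O(S|E) = O(S)·[P(E|S)/P(E|¬S)], hence O(S) = O(S|E)/LR.
Posterior odds = 0.346/(1−0.346) = 0.5291. LR = 0.70/0.31 = 2.2581.
Prior odds = 0.5291/2.2581 = 0.2343, so P(S) = 0.2343/(1+0.2343) ≈ 0.19.

P(S) = 0.19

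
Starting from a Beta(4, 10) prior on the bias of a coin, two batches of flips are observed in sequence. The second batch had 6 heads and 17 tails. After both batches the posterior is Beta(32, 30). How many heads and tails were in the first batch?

22 heads and 3 tails

Sequential conjugate updates are equivalent to a single update on the pooled data, so total successes = posterior α − prior α and total failures = posterior β − prior β.
Total across both batches: 32−4=28 heads, 30−10=20 tails.
Subtract the second batch: 28−6=22 heads and 20−17=3 tails.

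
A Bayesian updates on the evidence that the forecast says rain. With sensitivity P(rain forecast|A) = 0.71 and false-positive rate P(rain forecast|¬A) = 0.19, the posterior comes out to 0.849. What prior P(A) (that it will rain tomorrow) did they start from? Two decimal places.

P(A) = 0.60

Bayes' rule in odds form gives O(A|E) = O(A)·[P(E|A)/P(E|¬A)], hence O(A) = O(A|E)/LR.
Posterior odds = 0.849/(1−0.849) = 5.6225. LR = 0.71/0.19 = 3.7368.
Prior odds = 5.6225/3.7368 = 1.5046, so P(A) = 1.5046/(1+1.5046) ≈ 0.60.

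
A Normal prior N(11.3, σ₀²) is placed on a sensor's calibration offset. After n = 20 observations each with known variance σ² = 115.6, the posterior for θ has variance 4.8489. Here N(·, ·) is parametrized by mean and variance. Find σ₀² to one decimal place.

For the Normal–Normal model with known σ², precisions add: τ_n = τ₀ + n/σ².
So 1/σ₀² = 1/4.8489 − 20/115.6 = 0.206232 − 0.173010 = 0.033222.
Hence σ₀² = 1/0.033222 ≈ 30.1.

σ₀² = 30.1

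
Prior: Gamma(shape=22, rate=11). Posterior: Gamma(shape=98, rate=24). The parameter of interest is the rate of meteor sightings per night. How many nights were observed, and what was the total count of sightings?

A Gamma(α, β) prior (rate parametrization) on a Poisson rate with n observations summing to S gives posterior Gamma(α+S, β+n).
Matching: Σxᵢ = 98 − 22 = 76 and n = 24 − 11 = 13.

n = 13 nights with total 76 sightings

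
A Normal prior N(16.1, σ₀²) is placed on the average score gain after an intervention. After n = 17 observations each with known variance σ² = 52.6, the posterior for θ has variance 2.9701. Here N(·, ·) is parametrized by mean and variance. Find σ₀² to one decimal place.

σ₀² = 74.1

Posterior precision equals prior precision plus data precision: 1/σ_n² = 1/σ₀² + n/σ².
So 1/σ₀² = 1/2.9701 − 17/52.6 = 0.336689 − 0.323194 = 0.013495.
Hence σ₀² = 1/0.013495 ≈ 74.1.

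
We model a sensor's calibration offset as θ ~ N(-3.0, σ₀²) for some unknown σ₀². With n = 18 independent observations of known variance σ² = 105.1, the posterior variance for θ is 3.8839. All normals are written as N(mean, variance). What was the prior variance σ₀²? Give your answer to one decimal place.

For the Normal–Normal model with known σ², precisions add: τ_n = τ₀ + n/σ².
So 1/σ₀² = 1/3.8839 − 18/105.1 = 0.257473 − 0.171265 = 0.086208.
Hence σ₀² = 1/0.086208 ≈ 11.6.

σ₀² = 11.6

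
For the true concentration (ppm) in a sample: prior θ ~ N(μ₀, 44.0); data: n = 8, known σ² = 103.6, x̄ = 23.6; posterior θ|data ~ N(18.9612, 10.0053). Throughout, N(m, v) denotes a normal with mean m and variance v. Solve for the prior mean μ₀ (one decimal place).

μ₀ = 3.2

With known observation variance, the Normal–Normal posterior has precision τ_n = τ₀ + n/σ² and mean μ_n = (τ₀μ₀ + (n/σ²)x̄)/τ_n.
Here τ₀ = 1/44.0 = 0.022727 and τ_data = 8/103.6 = 0.077220, so τ_n = 0.099947.
Rearranging for μ₀: μ₀ = (μ_n·τ_n − τ_data·x̄)/τ₀ = (18.9612·0.099947 − 0.077220·23.6) / 0.022727 = 0.072723/0.022727 ≈ 3.2.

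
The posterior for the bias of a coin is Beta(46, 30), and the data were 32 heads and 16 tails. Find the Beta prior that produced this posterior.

Beta(14, 14)

Under Beta–binomial conjugacy the posterior parameters are (a+s, b+f).
So a = 46 − 32 = 14 and b = 30 − 16 = 14.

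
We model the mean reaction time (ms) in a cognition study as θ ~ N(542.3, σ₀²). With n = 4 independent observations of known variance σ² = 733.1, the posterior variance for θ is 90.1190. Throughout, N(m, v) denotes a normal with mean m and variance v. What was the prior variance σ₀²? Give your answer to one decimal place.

σ₀² = 177.3

For the Normal–Normal model with known σ², precisions add: τ_n = τ₀ + n/σ².
So 1/σ₀² = 1/90.1190 − 4/733.1 = 0.011096 − 0.005456 = 0.005640.
Hence σ₀² = 1/0.005640 ≈ 177.3.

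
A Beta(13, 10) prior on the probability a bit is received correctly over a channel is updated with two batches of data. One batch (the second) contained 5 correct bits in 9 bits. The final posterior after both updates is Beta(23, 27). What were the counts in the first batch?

5 correct bits and 13 errors

Sequential conjugate updates are equivalent to a single update on the pooled data, so total successes = posterior α − prior α and total failures = posterior β − prior β.
Total across both batches: 23−13=10 correct bits, 27−10=17 errors.
Subtract the second batch: 10−5=5 correct bits and 17−4=13 errors.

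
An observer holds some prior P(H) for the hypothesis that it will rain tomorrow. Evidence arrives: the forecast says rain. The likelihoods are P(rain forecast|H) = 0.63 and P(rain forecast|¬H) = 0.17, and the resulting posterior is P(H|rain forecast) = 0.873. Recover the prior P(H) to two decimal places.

Bayes' rule in odds form gives O(H|E) = O(H)·[P(E|H)/P(E|¬H)], hence O(H) = O(H|E)/LR.
Posterior odds = 0.873/(1−0.873) = 6.8740. LR = 0.63/0.17 = 3.7059.
Prior odds = 6.8740/3.7059 = 1.8549, so P(H) = 1.8549/(1+1.8549) ≈ 0.65.

P(H) = 0.65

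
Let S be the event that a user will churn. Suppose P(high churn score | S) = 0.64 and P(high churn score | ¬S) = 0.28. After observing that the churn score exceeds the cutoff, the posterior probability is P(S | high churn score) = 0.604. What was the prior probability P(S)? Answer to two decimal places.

Bayes' rule in odds form gives O(S|E) = O(S)·[P(E|S)/P(E|¬S)], hence O(S) = O(S|E)/LR.
Posterior odds = 0.604/(1−0.604) = 1.5253. LR = 0.64/0.28 = 2.2857.
Prior odds = 1.5253/2.2857 = 0.6673, so P(S) = 0.6673/(1+0.6673) ≈ 0.40.

P(S) = 0.40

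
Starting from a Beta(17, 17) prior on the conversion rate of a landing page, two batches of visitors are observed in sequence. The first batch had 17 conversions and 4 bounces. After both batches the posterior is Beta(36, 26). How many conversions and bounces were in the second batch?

2 conversions and 5 bounces

Sequential conjugate updates are equivalent to a single update on the pooled data, so total successes = posterior α − prior α and total failures = posterior β − prior β.
Total across both batches: 36−17=19 conversions, 26−17=9 bounces.
Subtract the first batch: 19−17=2 conversions and 9−4=5 bounces.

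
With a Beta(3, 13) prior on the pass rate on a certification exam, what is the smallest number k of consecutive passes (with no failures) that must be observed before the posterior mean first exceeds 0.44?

k = 8

After k passes and 0 failures the posterior is Beta(3+k, 13), with mean (3+k)/(3+13+k).
Set (3+k)/(16+k) > 0.44 and solve: k > (0.44·16 − 3)/(1 − 0.44) = 7.214.
The smallest integer exceeding 7.214 is 8.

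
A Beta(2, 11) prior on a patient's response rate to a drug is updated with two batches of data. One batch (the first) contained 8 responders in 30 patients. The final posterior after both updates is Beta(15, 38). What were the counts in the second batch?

5 responders and 5 non-responders

Sequential conjugate updates are equivalent to a single update on the pooled data, so total successes = posterior α − prior α and total failures = posterior β − prior β.
Total across both batches: 15−2=13 responders, 38−11=27 non-responders.
Subtract the first batch: 13−8=5 responders and 27−22=5 non-responders.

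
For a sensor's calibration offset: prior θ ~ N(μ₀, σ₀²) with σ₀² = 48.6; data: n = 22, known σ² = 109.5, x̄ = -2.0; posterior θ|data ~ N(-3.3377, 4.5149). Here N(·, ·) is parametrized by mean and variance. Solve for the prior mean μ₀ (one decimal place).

With known observation variance, the Normal–Normal posterior has precision τ_n = τ₀ + n/σ² and mean μ_n = (τ₀μ₀ + (n/σ²)x̄)/τ_n.
Here τ₀ = 1/48.6 = 0.020576 and τ_data = 22/109.5 = 0.200913, so τ_n = 0.221489.
Rearranging for μ₀: μ₀ = (μ_n·τ_n − τ_data·x̄)/τ₀ = (-3.3377·0.221489 − 0.200913·-2.0) / 0.020576 = -0.337438/0.020576 ≈ -16.4.

μ₀ = -16.4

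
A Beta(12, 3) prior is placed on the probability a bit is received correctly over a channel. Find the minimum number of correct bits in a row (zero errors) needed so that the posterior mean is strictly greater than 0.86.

k = 7

After k correct bits and 0 errors the posterior is Beta(12+k, 3), with mean (12+k)/(12+3+k).
Set (12+k)/(15+k) > 0.86 and solve: k > (0.86·15 − 12)/(1 − 0.86) = 6.429.
The smallest integer exceeding 6.429 is 7.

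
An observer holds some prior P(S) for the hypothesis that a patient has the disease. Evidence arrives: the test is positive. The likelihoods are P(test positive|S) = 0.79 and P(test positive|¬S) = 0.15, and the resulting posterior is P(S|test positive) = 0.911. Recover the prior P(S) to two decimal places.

P(S) = 0.66

In odds form, posterior odds = prior odds × likelihood ratio, so prior odds = posterior odds ÷ LR.
Posterior odds = 0.911/(1−0.911) = 10.2360. LR = 0.79/0.15 = 5.2667.
Prior odds = 10.2360/5.2667 = 1.9435, so P(S) = 1.9435/(1+1.9435) ≈ 0.66.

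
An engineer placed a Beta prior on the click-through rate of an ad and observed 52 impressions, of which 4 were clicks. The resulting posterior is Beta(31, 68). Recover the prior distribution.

Beta(27, 20)

A Beta(a, b) prior with s successes and f failures in binomial data gives a Beta(a+s, b+f) posterior.
Subtract the data counts: 31−4=27, 68−48=20.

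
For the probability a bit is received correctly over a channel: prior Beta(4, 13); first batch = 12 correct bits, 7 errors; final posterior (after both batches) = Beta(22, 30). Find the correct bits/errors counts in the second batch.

6 correct bits and 10 errors

Sequential conjugate updates are equivalent to a single update on the pooled data, so total successes = posterior α − prior α and total failures = posterior β − prior β.
Total across both batches: 22−4=18 correct bits, 30−13=17 errors.
Subtract the first batch: 18−12=6 correct bits and 17−7=10 errors.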